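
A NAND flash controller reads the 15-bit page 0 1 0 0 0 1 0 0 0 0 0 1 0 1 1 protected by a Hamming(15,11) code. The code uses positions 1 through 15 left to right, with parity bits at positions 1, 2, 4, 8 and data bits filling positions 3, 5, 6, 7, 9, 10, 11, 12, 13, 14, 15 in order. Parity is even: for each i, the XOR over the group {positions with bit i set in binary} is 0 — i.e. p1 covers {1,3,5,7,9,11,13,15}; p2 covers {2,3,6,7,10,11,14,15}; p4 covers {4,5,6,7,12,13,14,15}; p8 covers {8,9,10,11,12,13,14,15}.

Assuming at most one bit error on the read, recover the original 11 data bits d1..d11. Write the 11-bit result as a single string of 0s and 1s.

00101001011

s1 (pos 1,3,5,7,9,11,13,15): 0⊕0⊕0⊕0⊕0⊕0⊕0⊕1 = 1
s2 (pos 2,3,6,7,10,11,14,15): 1⊕0⊕1⊕0⊕0⊕0⊕1⊕1 = 0
s4 (pos 4,5,6,7,12,13,14,15): 0⊕0⊕1⊕0⊕1⊕0⊕1⊕1 = 0
s8 (pos 8,9,10,11,12,13,14,15): 0⊕0⊕0⊕0⊕1⊕0⊕1⊕1 = 1
Syndrome s8…s1 = 1001 → error at position 9.
Flip position 9: 010001000001011 → 010001001001011
Read data bits from positions 3,5,6,7,9,10,11,12,13,14,15: 00101001011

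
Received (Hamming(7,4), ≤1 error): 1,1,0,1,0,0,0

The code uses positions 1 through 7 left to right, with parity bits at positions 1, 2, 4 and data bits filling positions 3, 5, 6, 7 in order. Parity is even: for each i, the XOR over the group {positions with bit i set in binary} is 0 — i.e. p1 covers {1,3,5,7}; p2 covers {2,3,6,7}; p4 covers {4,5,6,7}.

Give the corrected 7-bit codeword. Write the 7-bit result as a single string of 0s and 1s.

1101001

s1 (pos 1,3,5,7): 1⊕0⊕0⊕0 = 1
s2 (pos 2,3,6,7): 1⊕0⊕0⊕0 = 1
s4 (pos 4,5,6,7): 1⊕0⊕0⊕0 = 1
Syndrome s4…s1 = 111 → error at position 7.
Flip position 7: 1101000 → 1101001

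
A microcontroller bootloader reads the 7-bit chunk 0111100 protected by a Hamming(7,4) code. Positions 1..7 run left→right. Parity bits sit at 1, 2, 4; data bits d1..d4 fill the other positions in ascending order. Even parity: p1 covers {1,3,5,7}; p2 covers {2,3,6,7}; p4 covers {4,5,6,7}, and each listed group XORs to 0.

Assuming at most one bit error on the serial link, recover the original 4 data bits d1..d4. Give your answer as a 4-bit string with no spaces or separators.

s1 (pos 1,3,5,7): 0⊕1⊕1⊕0 = 0
s2 (pos 2,3,6,7): 1⊕1⊕0⊕0 = 0
s4 (pos 4,5,6,7): 1⊕1⊕0⊕0 = 0
Syndrome s4…s1 = 000 → no error.
Read data bits from positions 3,5,6,7: 1100

1100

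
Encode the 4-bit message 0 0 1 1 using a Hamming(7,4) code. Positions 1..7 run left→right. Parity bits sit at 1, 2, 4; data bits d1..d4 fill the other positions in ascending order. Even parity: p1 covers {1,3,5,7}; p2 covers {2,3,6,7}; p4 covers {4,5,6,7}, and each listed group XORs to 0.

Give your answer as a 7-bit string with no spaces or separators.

Place data at non-parity positions: p1 p2 0 p4 0 1 1
p1 (pos 1,3,5,7): XOR of data positions = 0⊕0⊕1 = 1
p2 (pos 2,3,6,7): XOR of data positions = 0⊕1⊕1 = 0
p4 (pos 4,5,6,7): XOR of data positions = 0⊕1⊕1 = 0
Codeword: 1000011

1000011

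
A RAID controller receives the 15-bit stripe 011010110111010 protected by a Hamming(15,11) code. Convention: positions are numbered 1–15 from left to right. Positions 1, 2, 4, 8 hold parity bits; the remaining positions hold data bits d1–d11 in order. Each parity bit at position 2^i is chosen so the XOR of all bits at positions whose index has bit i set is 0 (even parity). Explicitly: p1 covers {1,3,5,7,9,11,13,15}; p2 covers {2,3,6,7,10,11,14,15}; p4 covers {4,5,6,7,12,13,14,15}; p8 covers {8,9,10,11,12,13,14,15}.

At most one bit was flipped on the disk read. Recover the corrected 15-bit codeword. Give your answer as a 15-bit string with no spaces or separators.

s1 (pos 1,3,5,7,9,11,13,15): 0⊕1⊕1⊕1⊕0⊕1⊕0⊕0 = 0
s2 (pos 2,3,6,7,10,11,14,15): 1⊕1⊕0⊕1⊕1⊕1⊕1⊕0 = 0
s4 (pos 4,5,6,7,12,13,14,15): 0⊕1⊕0⊕1⊕1⊕0⊕1⊕0 = 0
s8 (pos 8,9,10,11,12,13,14,15): 1⊕0⊕1⊕1⊕1⊕0⊕1⊕0 = 1
Syndrome s8…s1 = 1000 → error at position 8.
Flip position 8: 011010110111010 → 011010100111010

011010100111010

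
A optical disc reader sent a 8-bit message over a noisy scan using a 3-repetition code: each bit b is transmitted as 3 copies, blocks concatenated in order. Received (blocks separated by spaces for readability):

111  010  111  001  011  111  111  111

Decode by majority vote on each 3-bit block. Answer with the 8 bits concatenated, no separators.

Block 1 (111): 3 ones → 1
Block 2 (010): 1 one → 0
Block 3 (111): 3 ones → 1
Block 4 (001): 1 one → 0
Block 5 (011): 2 ones → 1
Block 6 (111): 3 ones → 1
Block 7 (111): 3 ones → 1
Block 8 (111): 3 ones → 1

10101111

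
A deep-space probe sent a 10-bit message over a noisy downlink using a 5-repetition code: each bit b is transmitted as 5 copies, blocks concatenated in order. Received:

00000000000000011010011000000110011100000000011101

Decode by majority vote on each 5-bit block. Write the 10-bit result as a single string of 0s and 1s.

0001001001

Block 1 (00000): 0 ones → 0
Block 2 (00000): 0 ones → 0
Block 3 (00000): 0 ones → 0
Block 4 (11010): 3 ones → 1
Block 5 (01100): 2 ones → 0
Block 6 (00001): 1 one → 0
Block 7 (10011): 3 ones → 1
Block 8 (10000): 1 one → 0
Block 9 (00000): 0 ones → 0
Block 10 (11101): 4 ones → 1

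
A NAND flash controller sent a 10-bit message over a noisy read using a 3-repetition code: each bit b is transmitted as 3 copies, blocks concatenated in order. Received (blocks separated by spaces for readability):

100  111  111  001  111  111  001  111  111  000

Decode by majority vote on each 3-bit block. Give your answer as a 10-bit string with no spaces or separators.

Block 1 (100): 1 one → 0
Block 2 (111): 3 ones → 1
Block 3 (111): 3 ones → 1
Block 4 (001): 1 one → 0
Block 5 (111): 3 ones → 1
Block 6 (111): 3 ones → 1
Block 7 (001): 1 one → 0
Block 8 (111): 3 ones → 1
Block 9 (111): 3 ones → 1
Block 10 (000): 0 ones → 0

0110110110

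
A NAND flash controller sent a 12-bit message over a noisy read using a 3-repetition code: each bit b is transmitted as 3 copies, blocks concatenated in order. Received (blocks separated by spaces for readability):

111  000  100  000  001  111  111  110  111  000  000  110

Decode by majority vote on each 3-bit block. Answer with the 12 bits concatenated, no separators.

100001111001

Block 1 (111): 3 ones → 1
Block 2 (000): 0 ones → 0
Block 3 (100): 1 one → 0
Block 4 (000): 0 ones → 0
Block 5 (001): 1 one → 0
Block 6 (111): 3 ones → 1
Block 7 (111): 3 ones → 1
Block 8 (110): 2 ones → 1
Block 9 (111): 3 ones → 1
Block 10 (000): 0 ones → 0
Block 11 (000): 0 ones → 0
Block 12 (110): 2 ones → 1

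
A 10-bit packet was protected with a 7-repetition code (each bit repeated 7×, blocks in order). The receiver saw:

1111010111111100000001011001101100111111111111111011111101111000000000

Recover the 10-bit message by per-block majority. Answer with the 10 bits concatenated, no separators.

1101111110

Block 1 (1111010): 5 ones → 1
Block 2 (1111111): 7 ones → 1
Block 3 (0000000): 0 ones → 0
Block 4 (1011001): 4 ones → 1
Block 5 (1011001): 4 ones → 1
Block 6 (1111111): 7 ones → 1
Block 7 (1111111): 7 ones → 1
Block 8 (0111111): 6 ones → 1
Block 9 (0111100): 4 ones → 1
Block 10 (0000000): 0 ones → 0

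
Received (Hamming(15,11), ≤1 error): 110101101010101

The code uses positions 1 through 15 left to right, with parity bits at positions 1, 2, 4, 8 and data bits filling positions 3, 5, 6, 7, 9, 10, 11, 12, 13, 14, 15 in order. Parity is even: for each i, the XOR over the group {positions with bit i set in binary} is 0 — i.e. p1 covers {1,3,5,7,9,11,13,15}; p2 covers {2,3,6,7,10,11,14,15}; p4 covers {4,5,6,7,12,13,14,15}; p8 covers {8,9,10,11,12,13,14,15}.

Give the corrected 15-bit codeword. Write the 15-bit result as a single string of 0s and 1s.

s1 (pos 1,3,5,7,9,11,13,15): 1⊕0⊕0⊕1⊕1⊕1⊕1⊕1 = 0
s2 (pos 2,3,6,7,10,11,14,15): 1⊕0⊕1⊕1⊕0⊕1⊕0⊕1 = 1
s4 (pos 4,5,6,7,12,13,14,15): 1⊕0⊕1⊕1⊕0⊕1⊕0⊕1 = 1
s8 (pos 8,9,10,11,12,13,14,15): 0⊕1⊕0⊕1⊕0⊕1⊕0⊕1 = 0
Syndrome s8…s1 = 0110 → error at position 6.
Flip position 6: 110101101010101 → 110100101010101

110100101010101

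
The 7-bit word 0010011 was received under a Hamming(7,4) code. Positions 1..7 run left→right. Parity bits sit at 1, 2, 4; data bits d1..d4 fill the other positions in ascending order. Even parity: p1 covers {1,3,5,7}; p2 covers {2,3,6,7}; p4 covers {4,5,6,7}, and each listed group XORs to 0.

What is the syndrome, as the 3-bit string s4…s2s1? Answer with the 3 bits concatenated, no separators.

s1 (pos 1,3,5,7): 0⊕1⊕0⊕1 = 0
s2 (pos 2,3,6,7): 0⊕1⊕1⊕1 = 1
s4 (pos 4,5,6,7): 0⊕0⊕1⊕1 = 0
Syndrome s4…s1 = 010 → error at position 2.

010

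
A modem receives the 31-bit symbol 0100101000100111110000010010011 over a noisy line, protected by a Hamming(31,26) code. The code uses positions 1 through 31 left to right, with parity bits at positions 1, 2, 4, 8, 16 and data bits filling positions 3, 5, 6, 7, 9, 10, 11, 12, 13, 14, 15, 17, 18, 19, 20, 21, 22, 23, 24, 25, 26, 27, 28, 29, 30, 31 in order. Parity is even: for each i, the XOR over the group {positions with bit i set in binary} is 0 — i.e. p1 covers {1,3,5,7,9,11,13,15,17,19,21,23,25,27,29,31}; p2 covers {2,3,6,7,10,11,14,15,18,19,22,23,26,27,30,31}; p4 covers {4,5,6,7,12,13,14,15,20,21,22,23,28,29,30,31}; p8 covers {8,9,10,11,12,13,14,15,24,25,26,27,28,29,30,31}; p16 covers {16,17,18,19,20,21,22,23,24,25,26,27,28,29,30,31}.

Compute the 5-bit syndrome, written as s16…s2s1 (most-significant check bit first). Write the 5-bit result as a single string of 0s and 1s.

11011

s1 (pos 1,3,5,7,9,11,13,15,17,19,21,23,25,27,29,31): 0⊕0⊕1⊕1⊕0⊕1⊕0⊕1⊕1⊕0⊕0⊕0⊕0⊕1⊕0⊕1 = 1
s2 (pos 2,3,6,7,10,11,14,15,18,19,22,23,26,27,30,31): 1⊕0⊕0⊕1⊕0⊕1⊕1⊕1⊕1⊕0⊕0⊕0⊕0⊕1⊕1⊕1 = 1
s4 (pos 4,5,6,7,12,13,14,15,20,21,22,23,28,29,30,31): 0⊕1⊕0⊕1⊕0⊕0⊕1⊕1⊕0⊕0⊕0⊕0⊕0⊕0⊕1⊕1 = 0
s8 (pos 8,9,10,11,12,13,14,15,24,25,26,27,28,29,30,31): 0⊕0⊕0⊕1⊕0⊕0⊕1⊕1⊕1⊕0⊕0⊕1⊕0⊕0⊕1⊕1 = 1
s16 (pos 16,17,18,19,20,21,22,23,24,25,26,27,28,29,30,31): 1⊕1⊕1⊕0⊕0⊕0⊕0⊕0⊕1⊕0⊕0⊕1⊕0⊕0⊕1⊕1 = 1
Syndrome s16…s1 = 11011 → error at position 27.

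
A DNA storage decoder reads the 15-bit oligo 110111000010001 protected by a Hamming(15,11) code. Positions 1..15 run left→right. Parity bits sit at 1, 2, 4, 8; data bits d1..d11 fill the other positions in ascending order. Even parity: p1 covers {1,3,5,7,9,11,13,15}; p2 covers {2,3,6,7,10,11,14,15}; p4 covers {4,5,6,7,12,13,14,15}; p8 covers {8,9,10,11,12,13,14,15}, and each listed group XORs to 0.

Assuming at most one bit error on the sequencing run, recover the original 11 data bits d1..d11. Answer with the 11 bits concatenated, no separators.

s1 (pos 1,3,5,7,9,11,13,15): 1⊕0⊕1⊕0⊕0⊕1⊕0⊕1 = 0
s2 (pos 2,3,6,7,10,11,14,15): 1⊕0⊕1⊕0⊕0⊕1⊕0⊕1 = 0
s4 (pos 4,5,6,7,12,13,14,15): 1⊕1⊕1⊕0⊕0⊕0⊕0⊕1 = 0
s8 (pos 8,9,10,11,12,13,14,15): 0⊕0⊕0⊕1⊕0⊕0⊕0⊕1 = 0
Syndrome s8…s1 = 0000 → no error.
Read data bits from positions 3,5,6,7,9,10,11,12,13,14,15: 01100010001

01100010001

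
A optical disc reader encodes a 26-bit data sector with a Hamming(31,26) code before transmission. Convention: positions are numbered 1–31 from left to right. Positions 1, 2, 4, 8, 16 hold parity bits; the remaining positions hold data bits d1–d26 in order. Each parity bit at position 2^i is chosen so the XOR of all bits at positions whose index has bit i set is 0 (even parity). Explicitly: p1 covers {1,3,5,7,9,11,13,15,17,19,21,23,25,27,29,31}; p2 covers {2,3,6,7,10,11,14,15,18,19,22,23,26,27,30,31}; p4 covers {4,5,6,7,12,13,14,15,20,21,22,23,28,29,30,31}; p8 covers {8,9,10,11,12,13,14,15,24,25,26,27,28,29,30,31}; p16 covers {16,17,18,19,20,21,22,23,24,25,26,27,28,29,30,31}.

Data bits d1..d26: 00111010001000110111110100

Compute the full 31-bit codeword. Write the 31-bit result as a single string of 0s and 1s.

1101011010100010000110111110100

Place data at non-parity positions: p1 p2 0 p4 0 1 1 p8 1 0 1 0 0 0 1 p16 0 0 0 1 1 0 1 1 1 1 1 0 1 0 0
p1 (pos 1,3,5,7,9,11,13,15,17,19,21,23,25,27,29,31): XOR of data positions = 0⊕0⊕1⊕1⊕1⊕0⊕1⊕0⊕0⊕1⊕1⊕1⊕1⊕1⊕0 = 1
p2 (pos 2,3,6,7,10,11,14,15,18,19,22,23,26,27,30,31): XOR of data positions = 0⊕1⊕1⊕0⊕1⊕0⊕1⊕0⊕0⊕0⊕1⊕1⊕1⊕0⊕0 = 1
p4 (pos 4,5,6,7,12,13,14,15,20,21,22,23,28,29,30,31): XOR of data positions = 0⊕1⊕1⊕0⊕0⊕0⊕1⊕1⊕1⊕0⊕1⊕0⊕1⊕0⊕0 = 1
p8 (pos 8,9,10,11,12,13,14,15,24,25,26,27,28,29,30,31): XOR of data positions = 1⊕0⊕1⊕0⊕0⊕0⊕1⊕1⊕1⊕1⊕1⊕0⊕1⊕0⊕0 = 0
p16 (pos 16,17,18,19,20,21,22,23,24,25,26,27,28,29,30,31): XOR of data positions = 0⊕0⊕0⊕1⊕1⊕0⊕1⊕1⊕1⊕1⊕1⊕0⊕1⊕0⊕0 = 0
Codeword: 1101011010100010000110111110100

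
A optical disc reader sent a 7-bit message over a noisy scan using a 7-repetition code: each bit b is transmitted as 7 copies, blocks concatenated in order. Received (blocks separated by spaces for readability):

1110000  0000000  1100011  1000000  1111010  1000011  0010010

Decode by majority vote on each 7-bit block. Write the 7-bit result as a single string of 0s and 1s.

Block 1 (1110000): 3 ones → 0
Block 2 (0000000): 0 ones → 0
Block 3 (1100011): 4 ones → 1
Block 4 (1000000): 1 one → 0
Block 5 (1111010): 5 ones → 1
Block 6 (1000011): 3 ones → 0
Block 7 (0010010): 2 ones → 0

0010100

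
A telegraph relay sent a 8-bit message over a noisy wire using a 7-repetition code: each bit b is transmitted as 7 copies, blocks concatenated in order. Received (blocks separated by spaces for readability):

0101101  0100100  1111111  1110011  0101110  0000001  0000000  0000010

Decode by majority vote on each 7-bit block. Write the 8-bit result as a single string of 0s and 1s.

Block 1 (0101101): 4 ones → 1
Block 2 (0100100): 2 ones → 0
Block 3 (1111111): 7 ones → 1
Block 4 (1110011): 5 ones → 1
Block 5 (0101110): 4 ones → 1
Block 6 (0000001): 1 one → 0
Block 7 (0000000): 0 ones → 0
Block 8 (0000010): 1 one → 0

10111000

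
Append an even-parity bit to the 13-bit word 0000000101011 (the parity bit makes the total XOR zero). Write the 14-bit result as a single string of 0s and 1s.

XOR of the 13 data bits: 0⊕0⊕0⊕0⊕0⊕0⊕0⊕1⊕0⊕1⊕0⊕1⊕1 = 0
Parity bit = 0 (so all 14 bits XOR to 0).

00000001010110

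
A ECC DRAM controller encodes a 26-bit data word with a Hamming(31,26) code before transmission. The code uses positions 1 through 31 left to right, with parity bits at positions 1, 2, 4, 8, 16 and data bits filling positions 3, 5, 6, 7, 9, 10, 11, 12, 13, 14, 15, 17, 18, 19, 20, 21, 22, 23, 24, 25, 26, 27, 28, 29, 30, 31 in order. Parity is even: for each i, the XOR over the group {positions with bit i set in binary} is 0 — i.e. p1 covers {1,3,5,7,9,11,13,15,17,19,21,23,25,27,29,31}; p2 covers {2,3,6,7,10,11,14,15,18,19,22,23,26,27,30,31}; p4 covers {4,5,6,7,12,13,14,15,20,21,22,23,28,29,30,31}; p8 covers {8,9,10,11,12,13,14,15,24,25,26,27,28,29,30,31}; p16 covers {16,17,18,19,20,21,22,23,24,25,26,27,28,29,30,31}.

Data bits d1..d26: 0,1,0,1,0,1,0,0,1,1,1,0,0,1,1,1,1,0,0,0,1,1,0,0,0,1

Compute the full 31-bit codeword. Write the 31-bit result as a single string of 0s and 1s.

Place data at non-parity positions: p1 p2 0 p4 1 0 1 p8 0 1 0 0 1 1 1 p16 0 0 1 1 1 1 0 0 0 1 1 0 0 0 1
p1 (pos 1,3,5,7,9,11,13,15,17,19,21,23,25,27,29,31): XOR of data positions = 0⊕1⊕1⊕0⊕0⊕1⊕1⊕0⊕1⊕1⊕0⊕0⊕1⊕0⊕1 = 0
p2 (pos 2,3,6,7,10,11,14,15,18,19,22,23,26,27,30,31): XOR of data positions = 0⊕0⊕1⊕1⊕0⊕1⊕1⊕0⊕1⊕1⊕0⊕1⊕1⊕0⊕1 = 1
p4 (pos 4,5,6,7,12,13,14,15,20,21,22,23,28,29,30,31): XOR of data positions = 1⊕0⊕1⊕0⊕1⊕1⊕1⊕1⊕1⊕1⊕0⊕0⊕0⊕0⊕1 = 1
p8 (pos 8,9,10,11,12,13,14,15,24,25,26,27,28,29,30,31): XOR of data positions = 0⊕1⊕0⊕0⊕1⊕1⊕1⊕0⊕0⊕1⊕1⊕0⊕0⊕0⊕1 = 1
p16 (pos 16,17,18,19,20,21,22,23,24,25,26,27,28,29,30,31): XOR of data positions = 0⊕0⊕1⊕1⊕1⊕1⊕0⊕0⊕0⊕1⊕1⊕0⊕0⊕0⊕1 = 1
Codeword: 0101101101001111001111000110001

0101101101001111001111000110001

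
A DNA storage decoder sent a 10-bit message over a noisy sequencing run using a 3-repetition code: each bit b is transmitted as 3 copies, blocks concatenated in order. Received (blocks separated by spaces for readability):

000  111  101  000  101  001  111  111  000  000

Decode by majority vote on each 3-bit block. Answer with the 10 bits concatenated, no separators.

0110101100

Block 1 (000): 0 ones → 0
Block 2 (111): 3 ones → 1
Block 3 (101): 2 ones → 1
Block 4 (000): 0 ones → 0
Block 5 (101): 2 ones → 1
Block 6 (001): 1 one → 0
Block 7 (111): 3 ones → 1
Block 8 (111): 3 ones → 1
Block 9 (000): 0 ones → 0
Block 10 (000): 0 ones → 0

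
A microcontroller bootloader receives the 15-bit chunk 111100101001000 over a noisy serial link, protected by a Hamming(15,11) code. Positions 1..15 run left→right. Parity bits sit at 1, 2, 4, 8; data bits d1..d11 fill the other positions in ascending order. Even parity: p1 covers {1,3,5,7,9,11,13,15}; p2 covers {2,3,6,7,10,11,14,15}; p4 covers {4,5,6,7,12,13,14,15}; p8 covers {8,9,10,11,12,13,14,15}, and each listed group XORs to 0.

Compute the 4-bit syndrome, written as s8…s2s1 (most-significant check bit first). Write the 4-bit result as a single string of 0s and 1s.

s1 (pos 1,3,5,7,9,11,13,15): 1⊕1⊕0⊕1⊕1⊕0⊕0⊕0 = 0
s2 (pos 2,3,6,7,10,11,14,15): 1⊕1⊕0⊕1⊕0⊕0⊕0⊕0 = 1
s4 (pos 4,5,6,7,12,13,14,15): 1⊕0⊕0⊕1⊕1⊕0⊕0⊕0 = 1
s8 (pos 8,9,10,11,12,13,14,15): 0⊕1⊕0⊕0⊕1⊕0⊕0⊕0 = 0
Syndrome s8…s1 = 0110 → error at position 6.

0110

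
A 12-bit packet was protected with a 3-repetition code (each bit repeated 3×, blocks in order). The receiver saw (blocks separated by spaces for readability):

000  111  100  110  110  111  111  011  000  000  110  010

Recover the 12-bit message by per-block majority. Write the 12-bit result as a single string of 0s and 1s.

010111110010

Block 1 (000): 0 ones → 0
Block 2 (111): 3 ones → 1
Block 3 (100): 1 one → 0
Block 4 (110): 2 ones → 1
Block 5 (110): 2 ones → 1
Block 6 (111): 3 ones → 1
Block 7 (111): 3 ones → 1
Block 8 (011): 2 ones → 1
Block 9 (000): 0 ones → 0
Block 10 (000): 0 ones → 0
Block 11 (110): 2 ones → 1
Block 12 (010): 1 one → 0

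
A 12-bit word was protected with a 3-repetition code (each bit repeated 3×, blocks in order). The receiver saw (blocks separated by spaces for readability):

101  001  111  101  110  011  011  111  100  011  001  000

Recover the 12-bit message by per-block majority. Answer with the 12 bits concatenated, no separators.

101111110100

Block 1 (101): 2 ones → 1
Block 2 (001): 1 one → 0
Block 3 (111): 3 ones → 1
Block 4 (101): 2 ones → 1
Block 5 (110): 2 ones → 1
Block 6 (011): 2 ones → 1
Block 7 (011): 2 ones → 1
Block 8 (111): 3 ones → 1
Block 9 (100): 1 one → 0
Block 10 (011): 2 ones → 1
Block 11 (001): 1 one → 0
Block 12 (000): 0 ones → 0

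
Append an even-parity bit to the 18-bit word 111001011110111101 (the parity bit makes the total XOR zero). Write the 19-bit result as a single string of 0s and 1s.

XOR of the 18 data bits: 1⊕1⊕1⊕0⊕0⊕1⊕0⊕1⊕1⊕1⊕1⊕0⊕1⊕1⊕1⊕1⊕0⊕1 = 1
Parity bit = 1 (so all 19 bits XOR to 0).

1110010111101111011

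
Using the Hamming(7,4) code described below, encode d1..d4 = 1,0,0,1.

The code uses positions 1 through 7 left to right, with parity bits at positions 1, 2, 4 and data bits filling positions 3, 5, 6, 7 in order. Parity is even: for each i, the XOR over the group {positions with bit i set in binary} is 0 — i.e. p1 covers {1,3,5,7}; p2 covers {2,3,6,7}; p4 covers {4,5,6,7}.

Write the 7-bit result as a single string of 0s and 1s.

0011001

Place data at non-parity positions: p1 p2 1 p4 0 0 1
p1 (pos 1,3,5,7): XOR of data positions = 1⊕0⊕1 = 0
p2 (pos 2,3,6,7): XOR of data positions = 1⊕0⊕1 = 0
p4 (pos 4,5,6,7): XOR of data positions = 0⊕0⊕1 = 1
Codeword: 0011001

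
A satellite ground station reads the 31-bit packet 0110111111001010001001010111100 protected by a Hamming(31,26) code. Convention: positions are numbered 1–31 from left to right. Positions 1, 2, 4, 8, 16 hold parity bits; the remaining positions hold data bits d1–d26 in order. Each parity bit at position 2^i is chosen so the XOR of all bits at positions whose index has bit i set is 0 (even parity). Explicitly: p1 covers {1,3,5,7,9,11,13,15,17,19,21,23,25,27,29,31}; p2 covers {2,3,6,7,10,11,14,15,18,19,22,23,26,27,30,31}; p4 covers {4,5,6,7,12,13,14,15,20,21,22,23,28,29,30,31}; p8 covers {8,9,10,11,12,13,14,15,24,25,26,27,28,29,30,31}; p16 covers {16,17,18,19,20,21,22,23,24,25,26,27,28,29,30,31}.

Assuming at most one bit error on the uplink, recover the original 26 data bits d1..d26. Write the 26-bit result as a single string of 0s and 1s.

11111100101101001010111100

s1 (pos 1,3,5,7,9,11,13,15,17,19,21,23,25,27,29,31): 0⊕1⊕1⊕1⊕1⊕0⊕1⊕1⊕0⊕1⊕0⊕0⊕0⊕1⊕1⊕0 = 1
s2 (pos 2,3,6,7,10,11,14,15,18,19,22,23,26,27,30,31): 1⊕1⊕1⊕1⊕1⊕0⊕0⊕1⊕0⊕1⊕1⊕0⊕1⊕1⊕0⊕0 = 0
s4 (pos 4,5,6,7,12,13,14,15,20,21,22,23,28,29,30,31): 0⊕1⊕1⊕1⊕0⊕1⊕0⊕1⊕0⊕0⊕1⊕0⊕1⊕1⊕0⊕0 = 0
s8 (pos 8,9,10,11,12,13,14,15,24,25,26,27,28,29,30,31): 1⊕1⊕1⊕0⊕0⊕1⊕0⊕1⊕1⊕0⊕1⊕1⊕1⊕1⊕0⊕0 = 0
s16 (pos 16,17,18,19,20,21,22,23,24,25,26,27,28,29,30,31): 0⊕0⊕0⊕1⊕0⊕0⊕1⊕0⊕1⊕0⊕1⊕1⊕1⊕1⊕0⊕0 = 1
Syndrome s16…s1 = 10001 → error at position 17.
Flip position 17: 0110111111001010001001010111100 → 0110111111001010101001010111100
Read data bits from positions 3,5,6,7,9,10,11,12,13,14,15,17,18,19,20,21,22,23,24,25,26,27,28,29,30,31: 11111100101101001010111100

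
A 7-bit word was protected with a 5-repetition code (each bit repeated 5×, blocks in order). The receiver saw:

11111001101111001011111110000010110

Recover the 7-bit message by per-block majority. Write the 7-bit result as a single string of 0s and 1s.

Block 1 (11111): 5 ones → 1
Block 2 (00110): 2 ones → 0
Block 3 (11110): 4 ones → 1
Block 4 (01011): 3 ones → 1
Block 5 (11111): 5 ones → 1
Block 6 (00000): 0 ones → 0
Block 7 (10110): 3 ones → 1

1011101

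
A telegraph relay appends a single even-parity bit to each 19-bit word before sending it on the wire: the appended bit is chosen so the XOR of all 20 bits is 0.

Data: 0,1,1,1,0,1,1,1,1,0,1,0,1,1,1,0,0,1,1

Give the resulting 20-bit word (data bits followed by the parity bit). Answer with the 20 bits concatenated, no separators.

XOR of the 19 data bits: 0⊕1⊕1⊕1⊕0⊕1⊕1⊕1⊕1⊕0⊕1⊕0⊕1⊕1⊕1⊕0⊕0⊕1⊕1 = 1
Parity bit = 1 (so all 20 bits XOR to 0).

01110111101011100111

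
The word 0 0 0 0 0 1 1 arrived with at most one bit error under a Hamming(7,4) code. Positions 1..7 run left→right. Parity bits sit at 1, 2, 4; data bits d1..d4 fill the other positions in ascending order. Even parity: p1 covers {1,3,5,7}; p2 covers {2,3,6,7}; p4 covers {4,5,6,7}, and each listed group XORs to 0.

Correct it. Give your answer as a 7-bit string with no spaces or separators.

s1 (pos 1,3,5,7): 0⊕0⊕0⊕1 = 1
s2 (pos 2,3,6,7): 0⊕0⊕1⊕1 = 0
s4 (pos 4,5,6,7): 0⊕0⊕1⊕1 = 0
Syndrome s4…s1 = 001 → error at position 1.
Flip position 1: 0000011 → 1000011

1000011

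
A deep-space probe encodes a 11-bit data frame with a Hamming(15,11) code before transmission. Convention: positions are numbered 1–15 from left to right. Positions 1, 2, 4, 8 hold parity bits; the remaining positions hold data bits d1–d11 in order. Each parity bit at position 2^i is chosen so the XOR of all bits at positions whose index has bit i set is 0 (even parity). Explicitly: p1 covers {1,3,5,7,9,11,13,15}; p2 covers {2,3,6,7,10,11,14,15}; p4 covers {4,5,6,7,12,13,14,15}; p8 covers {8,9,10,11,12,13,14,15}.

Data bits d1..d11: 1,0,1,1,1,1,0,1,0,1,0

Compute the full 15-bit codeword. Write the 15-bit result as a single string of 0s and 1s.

Place data at non-parity positions: p1 p2 1 p4 0 1 1 p8 1 1 0 1 0 1 0
p1 (pos 1,3,5,7,9,11,13,15): XOR of data positions = 1⊕0⊕1⊕1⊕0⊕0⊕0 = 1
p2 (pos 2,3,6,7,10,11,14,15): XOR of data positions = 1⊕1⊕1⊕1⊕0⊕1⊕0 = 1
p4 (pos 4,5,6,7,12,13,14,15): XOR of data positions = 0⊕1⊕1⊕1⊕0⊕1⊕0 = 0
p8 (pos 8,9,10,11,12,13,14,15): XOR of data positions = 1⊕1⊕0⊕1⊕0⊕1⊕0 = 0
Codeword: 111001101101010

111001101101010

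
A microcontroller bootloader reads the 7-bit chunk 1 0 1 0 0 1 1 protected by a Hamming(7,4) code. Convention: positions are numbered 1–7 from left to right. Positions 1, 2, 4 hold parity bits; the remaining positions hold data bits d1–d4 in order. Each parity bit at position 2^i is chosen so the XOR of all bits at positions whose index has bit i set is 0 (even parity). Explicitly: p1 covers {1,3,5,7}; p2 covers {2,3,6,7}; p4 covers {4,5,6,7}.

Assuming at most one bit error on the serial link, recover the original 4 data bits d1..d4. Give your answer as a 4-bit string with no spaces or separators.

s1 (pos 1,3,5,7): 1⊕1⊕0⊕1 = 1
s2 (pos 2,3,6,7): 0⊕1⊕1⊕1 = 1
s4 (pos 4,5,6,7): 0⊕0⊕1⊕1 = 0
Syndrome s4…s1 = 011 → error at position 3.
Flip position 3: 1010011 → 1000011
Read data bits from positions 3,5,6,7: 0011

0011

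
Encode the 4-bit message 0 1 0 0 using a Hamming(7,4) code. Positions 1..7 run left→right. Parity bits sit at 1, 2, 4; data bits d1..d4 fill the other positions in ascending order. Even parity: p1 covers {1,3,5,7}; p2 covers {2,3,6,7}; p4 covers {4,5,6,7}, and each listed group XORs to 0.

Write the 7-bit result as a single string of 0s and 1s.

1001100

Place data at non-parity positions: p1 p2 0 p4 1 0 0
p1 (pos 1,3,5,7): XOR of data positions = 0⊕1⊕0 = 1
p2 (pos 2,3,6,7): XOR of data positions = 0⊕0⊕0 = 0
p4 (pos 4,5,6,7): XOR of data positions = 1⊕0⊕0 = 1
Codeword: 1001100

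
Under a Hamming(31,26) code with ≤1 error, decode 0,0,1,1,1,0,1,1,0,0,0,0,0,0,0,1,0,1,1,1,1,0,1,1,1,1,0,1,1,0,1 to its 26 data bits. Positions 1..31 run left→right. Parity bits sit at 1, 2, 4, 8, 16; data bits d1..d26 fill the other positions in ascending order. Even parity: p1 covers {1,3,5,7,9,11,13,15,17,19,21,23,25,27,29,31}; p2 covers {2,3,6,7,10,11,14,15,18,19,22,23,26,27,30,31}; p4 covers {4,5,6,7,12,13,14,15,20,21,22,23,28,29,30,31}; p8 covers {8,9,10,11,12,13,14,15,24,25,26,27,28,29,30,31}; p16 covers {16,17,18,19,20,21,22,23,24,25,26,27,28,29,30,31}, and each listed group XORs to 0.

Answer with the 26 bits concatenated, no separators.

s1 (pos 1,3,5,7,9,11,13,15,17,19,21,23,25,27,29,31): 0⊕1⊕1⊕1⊕0⊕0⊕0⊕0⊕0⊕1⊕1⊕1⊕1⊕0⊕1⊕1 = 1
s2 (pos 2,3,6,7,10,11,14,15,18,19,22,23,26,27,30,31): 0⊕1⊕0⊕1⊕0⊕0⊕0⊕0⊕1⊕1⊕0⊕1⊕1⊕0⊕0⊕1 = 1
s4 (pos 4,5,6,7,12,13,14,15,20,21,22,23,28,29,30,31): 1⊕1⊕0⊕1⊕0⊕0⊕0⊕0⊕1⊕1⊕0⊕1⊕1⊕1⊕0⊕1 = 1
s8 (pos 8,9,10,11,12,13,14,15,24,25,26,27,28,29,30,31): 1⊕0⊕0⊕0⊕0⊕0⊕0⊕0⊕1⊕1⊕1⊕0⊕1⊕1⊕0⊕1 = 1
s16 (pos 16,17,18,19,20,21,22,23,24,25,26,27,28,29,30,31): 1⊕0⊕1⊕1⊕1⊕1⊕0⊕1⊕1⊕1⊕1⊕0⊕1⊕1⊕0⊕1 = 0
Syndrome s16…s1 = 01111 → error at position 15.
Flip position 15: 0011101100000001011110111101101 → 0011101100000011011110111101101
Read data bits from positions 3,5,6,7,9,10,11,12,13,14,15,17,18,19,20,21,22,23,24,25,26,27,28,29,30,31: 11010000001011110111101101

11010000001011110111101101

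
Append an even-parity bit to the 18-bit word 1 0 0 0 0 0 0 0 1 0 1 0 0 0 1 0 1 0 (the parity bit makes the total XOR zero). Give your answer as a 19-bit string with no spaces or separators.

1000000010100010101

XOR of the 18 data bits: 1⊕0⊕0⊕0⊕0⊕0⊕0⊕0⊕1⊕0⊕1⊕0⊕0⊕0⊕1⊕0⊕1⊕0 = 1
Parity bit = 1 (so all 19 bits XOR to 0).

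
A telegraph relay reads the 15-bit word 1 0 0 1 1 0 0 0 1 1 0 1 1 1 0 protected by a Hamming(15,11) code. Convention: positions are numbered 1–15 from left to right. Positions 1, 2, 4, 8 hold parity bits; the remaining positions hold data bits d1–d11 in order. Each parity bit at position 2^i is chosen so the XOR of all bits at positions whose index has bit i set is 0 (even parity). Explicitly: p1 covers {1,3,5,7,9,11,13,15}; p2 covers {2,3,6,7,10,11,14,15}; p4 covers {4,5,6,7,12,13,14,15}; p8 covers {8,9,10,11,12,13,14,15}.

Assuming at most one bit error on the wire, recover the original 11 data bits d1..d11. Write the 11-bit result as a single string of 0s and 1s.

s1 (pos 1,3,5,7,9,11,13,15): 1⊕0⊕1⊕0⊕1⊕0⊕1⊕0 = 0
s2 (pos 2,3,6,7,10,11,14,15): 0⊕0⊕0⊕0⊕1⊕0⊕1⊕0 = 0
s4 (pos 4,5,6,7,12,13,14,15): 1⊕1⊕0⊕0⊕1⊕1⊕1⊕0 = 1
s8 (pos 8,9,10,11,12,13,14,15): 0⊕1⊕1⊕0⊕1⊕1⊕1⊕0 = 1
Syndrome s8…s1 = 1100 → error at position 12.
Flip position 12: 100110001101110 → 100110001100110
Read data bits from positions 3,5,6,7,9,10,11,12,13,14,15: 01001100110

01001100110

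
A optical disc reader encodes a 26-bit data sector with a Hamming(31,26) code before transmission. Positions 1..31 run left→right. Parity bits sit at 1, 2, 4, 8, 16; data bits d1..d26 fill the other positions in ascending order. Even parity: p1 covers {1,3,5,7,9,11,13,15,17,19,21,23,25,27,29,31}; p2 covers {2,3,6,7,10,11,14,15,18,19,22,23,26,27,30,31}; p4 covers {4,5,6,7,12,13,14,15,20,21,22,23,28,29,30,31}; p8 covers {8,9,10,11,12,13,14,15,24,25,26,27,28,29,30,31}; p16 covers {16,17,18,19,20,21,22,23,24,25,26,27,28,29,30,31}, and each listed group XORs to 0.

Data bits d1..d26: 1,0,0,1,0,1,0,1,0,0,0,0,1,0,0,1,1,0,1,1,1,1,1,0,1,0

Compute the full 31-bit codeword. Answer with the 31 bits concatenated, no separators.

1010001001010001010011011111010

Place data at non-parity positions: p1 p2 1 p4 0 0 1 p8 0 1 0 1 0 0 0 p16 0 1 0 0 1 1 0 1 1 1 1 1 0 1 0
p1 (pos 1,3,5,7,9,11,13,15,17,19,21,23,25,27,29,31): XOR of data positions = 1⊕0⊕1⊕0⊕0⊕0⊕0⊕0⊕0⊕1⊕0⊕1⊕1⊕0⊕0 = 1
p2 (pos 2,3,6,7,10,11,14,15,18,19,22,23,26,27,30,31): XOR of data positions = 1⊕0⊕1⊕1⊕0⊕0⊕0⊕1⊕0⊕1⊕0⊕1⊕1⊕1⊕0 = 0
p4 (pos 4,5,6,7,12,13,14,15,20,21,22,23,28,29,30,31): XOR of data positions = 0⊕0⊕1⊕1⊕0⊕0⊕0⊕0⊕1⊕1⊕0⊕1⊕0⊕1⊕0 = 0
p8 (pos 8,9,10,11,12,13,14,15,24,25,26,27,28,29,30,31): XOR of data positions = 0⊕1⊕0⊕1⊕0⊕0⊕0⊕1⊕1⊕1⊕1⊕1⊕0⊕1⊕0 = 0
p16 (pos 16,17,18,19,20,21,22,23,24,25,26,27,28,29,30,31): XOR of data positions = 0⊕1⊕0⊕0⊕1⊕1⊕0⊕1⊕1⊕1⊕1⊕1⊕0⊕1⊕0 = 1
Codeword: 1010001001010001010011011111010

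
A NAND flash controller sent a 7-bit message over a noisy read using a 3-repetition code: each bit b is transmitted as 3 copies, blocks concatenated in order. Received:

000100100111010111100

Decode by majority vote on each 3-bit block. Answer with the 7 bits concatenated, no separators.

Block 1 (000): 0 ones → 0
Block 2 (100): 1 one → 0
Block 3 (100): 1 one → 0
Block 4 (111): 3 ones → 1
Block 5 (010): 1 one → 0
Block 6 (111): 3 ones → 1
Block 7 (100): 1 one → 0

0001010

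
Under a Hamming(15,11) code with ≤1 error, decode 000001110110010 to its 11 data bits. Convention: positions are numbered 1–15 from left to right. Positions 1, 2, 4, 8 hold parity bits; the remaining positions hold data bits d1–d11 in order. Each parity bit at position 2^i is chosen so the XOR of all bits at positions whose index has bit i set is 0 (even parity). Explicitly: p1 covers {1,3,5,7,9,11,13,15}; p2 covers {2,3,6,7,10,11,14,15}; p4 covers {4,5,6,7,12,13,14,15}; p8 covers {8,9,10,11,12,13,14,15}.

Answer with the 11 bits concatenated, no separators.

s1 (pos 1,3,5,7,9,11,13,15): 0⊕0⊕0⊕1⊕0⊕1⊕0⊕0 = 0
s2 (pos 2,3,6,7,10,11,14,15): 0⊕0⊕1⊕1⊕1⊕1⊕1⊕0 = 1
s4 (pos 4,5,6,7,12,13,14,15): 0⊕0⊕1⊕1⊕0⊕0⊕1⊕0 = 1
s8 (pos 8,9,10,11,12,13,14,15): 1⊕0⊕1⊕1⊕0⊕0⊕1⊕0 = 0
Syndrome s8…s1 = 0110 → error at position 6.
Flip position 6: 000001110110010 → 000000110110010
Read data bits from positions 3,5,6,7,9,10,11,12,13,14,15: 00010110010

00010110010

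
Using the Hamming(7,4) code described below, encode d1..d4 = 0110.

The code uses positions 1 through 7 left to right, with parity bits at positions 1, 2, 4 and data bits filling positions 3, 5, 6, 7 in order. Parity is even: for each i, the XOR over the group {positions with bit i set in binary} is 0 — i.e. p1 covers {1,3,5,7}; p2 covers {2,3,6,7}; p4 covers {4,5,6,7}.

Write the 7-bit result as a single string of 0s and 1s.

Place data at non-parity positions: p1 p2 0 p4 1 1 0
p1 (pos 1,3,5,7): XOR of data positions = 0⊕1⊕0 = 1
p2 (pos 2,3,6,7): XOR of data positions = 0⊕1⊕0 = 1
p4 (pos 4,5,6,7): XOR of data positions = 1⊕1⊕0 = 0
Codeword: 1100110

1100110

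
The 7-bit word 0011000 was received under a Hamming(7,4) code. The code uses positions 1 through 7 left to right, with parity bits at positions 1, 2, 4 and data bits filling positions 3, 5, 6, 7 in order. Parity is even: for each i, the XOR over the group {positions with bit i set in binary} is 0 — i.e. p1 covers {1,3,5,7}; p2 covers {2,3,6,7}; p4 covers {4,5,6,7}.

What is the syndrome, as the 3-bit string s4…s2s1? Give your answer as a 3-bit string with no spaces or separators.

111

s1 (pos 1,3,5,7): 0⊕1⊕0⊕0 = 1
s2 (pos 2,3,6,7): 0⊕1⊕0⊕0 = 1
s4 (pos 4,5,6,7): 1⊕0⊕0⊕0 = 1
Syndrome s4…s1 = 111 → error at position 7.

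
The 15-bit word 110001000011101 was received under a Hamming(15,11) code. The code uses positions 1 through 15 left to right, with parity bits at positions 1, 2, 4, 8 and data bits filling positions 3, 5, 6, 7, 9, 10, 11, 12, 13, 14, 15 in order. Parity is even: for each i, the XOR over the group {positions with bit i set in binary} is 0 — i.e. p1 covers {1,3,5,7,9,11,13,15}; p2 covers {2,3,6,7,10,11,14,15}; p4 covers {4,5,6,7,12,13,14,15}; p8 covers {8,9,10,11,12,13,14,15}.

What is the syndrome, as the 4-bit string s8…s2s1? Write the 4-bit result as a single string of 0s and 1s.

s1 (pos 1,3,5,7,9,11,13,15): 1⊕0⊕0⊕0⊕0⊕1⊕1⊕1 = 0
s2 (pos 2,3,6,7,10,11,14,15): 1⊕0⊕1⊕0⊕0⊕1⊕0⊕1 = 0
s4 (pos 4,5,6,7,12,13,14,15): 0⊕0⊕1⊕0⊕1⊕1⊕0⊕1 = 0
s8 (pos 8,9,10,11,12,13,14,15): 0⊕0⊕0⊕1⊕1⊕1⊕0⊕1 = 0
Syndrome s8…s1 = 0000 → no error.

0000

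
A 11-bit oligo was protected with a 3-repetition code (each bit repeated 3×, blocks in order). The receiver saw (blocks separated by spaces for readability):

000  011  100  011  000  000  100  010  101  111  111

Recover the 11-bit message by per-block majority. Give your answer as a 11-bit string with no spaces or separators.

Block 1 (000): 0 ones → 0
Block 2 (011): 2 ones → 1
Block 3 (100): 1 one → 0
Block 4 (011): 2 ones → 1
Block 5 (000): 0 ones → 0
Block 6 (000): 0 ones → 0
Block 7 (100): 1 one → 0
Block 8 (010): 1 one → 0
Block 9 (101): 2 ones → 1
Block 10 (111): 3 ones → 1
Block 11 (111): 3 ones → 1

01010000111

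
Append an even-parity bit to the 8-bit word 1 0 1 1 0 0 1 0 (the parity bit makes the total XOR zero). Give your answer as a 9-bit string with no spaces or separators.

XOR of the 8 data bits: 1⊕0⊕1⊕1⊕0⊕0⊕1⊕0 = 0
Parity bit = 0 (so all 9 bits XOR to 0).

101100100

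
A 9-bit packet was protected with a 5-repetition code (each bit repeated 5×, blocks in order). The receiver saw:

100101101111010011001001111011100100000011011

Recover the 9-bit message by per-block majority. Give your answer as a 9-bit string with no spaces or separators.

011011001

Block 1 (10010): 2 ones → 0
Block 2 (11011): 4 ones → 1
Block 3 (11010): 3 ones → 1
Block 4 (01100): 2 ones → 0
Block 5 (10011): 3 ones → 1
Block 6 (11011): 4 ones → 1
Block 7 (10010): 2 ones → 0
Block 8 (00000): 0 ones → 0
Block 9 (11011): 4 ones → 1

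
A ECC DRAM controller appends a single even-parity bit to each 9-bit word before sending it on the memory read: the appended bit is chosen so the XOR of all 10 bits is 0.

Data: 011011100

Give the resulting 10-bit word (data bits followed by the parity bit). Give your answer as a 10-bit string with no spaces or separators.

0110111001

XOR of the 9 data bits: 0⊕1⊕1⊕0⊕1⊕1⊕1⊕0⊕0 = 1
Parity bit = 1 (so all 10 bits XOR to 0).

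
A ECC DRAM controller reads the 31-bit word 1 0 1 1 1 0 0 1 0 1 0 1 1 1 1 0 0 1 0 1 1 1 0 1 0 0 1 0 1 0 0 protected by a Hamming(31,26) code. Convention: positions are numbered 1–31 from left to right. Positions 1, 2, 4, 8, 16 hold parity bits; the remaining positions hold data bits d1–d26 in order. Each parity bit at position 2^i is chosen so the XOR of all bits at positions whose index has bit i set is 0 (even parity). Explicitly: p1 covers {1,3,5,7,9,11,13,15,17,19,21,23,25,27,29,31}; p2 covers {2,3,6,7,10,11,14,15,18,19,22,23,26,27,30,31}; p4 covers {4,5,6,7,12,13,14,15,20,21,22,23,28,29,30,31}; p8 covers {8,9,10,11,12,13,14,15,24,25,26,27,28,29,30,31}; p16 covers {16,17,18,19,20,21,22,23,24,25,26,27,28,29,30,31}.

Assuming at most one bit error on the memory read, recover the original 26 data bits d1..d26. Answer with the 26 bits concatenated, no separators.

11000101111010111010110100

s1 (pos 1,3,5,7,9,11,13,15,17,19,21,23,25,27,29,31): 1⊕1⊕1⊕0⊕0⊕0⊕1⊕1⊕0⊕0⊕1⊕0⊕0⊕1⊕1⊕0 = 0
s2 (pos 2,3,6,7,10,11,14,15,18,19,22,23,26,27,30,31): 0⊕1⊕0⊕0⊕1⊕0⊕1⊕1⊕1⊕0⊕1⊕0⊕0⊕1⊕0⊕0 = 1
s4 (pos 4,5,6,7,12,13,14,15,20,21,22,23,28,29,30,31): 1⊕1⊕0⊕0⊕1⊕1⊕1⊕1⊕1⊕1⊕1⊕0⊕0⊕1⊕0⊕0 = 0
s8 (pos 8,9,10,11,12,13,14,15,24,25,26,27,28,29,30,31): 1⊕0⊕1⊕0⊕1⊕1⊕1⊕1⊕1⊕0⊕0⊕1⊕0⊕1⊕0⊕0 = 1
s16 (pos 16,17,18,19,20,21,22,23,24,25,26,27,28,29,30,31): 0⊕0⊕1⊕0⊕1⊕1⊕1⊕0⊕1⊕0⊕0⊕1⊕0⊕1⊕0⊕0 = 1
Syndrome s16…s1 = 11010 → error at position 26.
Flip position 26: 1011100101011110010111010010100 → 1011100101011110010111010110100
Read data bits from positions 3,5,6,7,9,10,11,12,13,14,15,17,18,19,20,21,22,23,24,25,26,27,28,29,30,31: 11000101111010111010110100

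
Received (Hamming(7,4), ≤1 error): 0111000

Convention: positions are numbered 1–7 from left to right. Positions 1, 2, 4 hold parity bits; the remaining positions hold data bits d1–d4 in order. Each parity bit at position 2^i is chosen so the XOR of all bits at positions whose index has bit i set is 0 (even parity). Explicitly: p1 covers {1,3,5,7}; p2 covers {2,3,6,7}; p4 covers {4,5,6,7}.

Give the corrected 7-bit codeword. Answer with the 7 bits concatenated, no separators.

0111100

s1 (pos 1,3,5,7): 0⊕1⊕0⊕0 = 1
s2 (pos 2,3,6,7): 1⊕1⊕0⊕0 = 0
s4 (pos 4,5,6,7): 1⊕0⊕0⊕0 = 1
Syndrome s4…s1 = 101 → error at position 5.
Flip position 5: 0111000 → 0111100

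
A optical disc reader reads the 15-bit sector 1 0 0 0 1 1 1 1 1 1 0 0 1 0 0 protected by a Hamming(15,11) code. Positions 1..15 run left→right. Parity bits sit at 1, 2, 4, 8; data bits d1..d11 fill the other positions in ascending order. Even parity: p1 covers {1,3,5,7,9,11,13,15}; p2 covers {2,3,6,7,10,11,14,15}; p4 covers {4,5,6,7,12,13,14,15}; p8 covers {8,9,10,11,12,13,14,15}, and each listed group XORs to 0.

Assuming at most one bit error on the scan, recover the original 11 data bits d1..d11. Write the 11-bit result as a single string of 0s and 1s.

s1 (pos 1,3,5,7,9,11,13,15): 1⊕0⊕1⊕1⊕1⊕0⊕1⊕0 = 1
s2 (pos 2,3,6,7,10,11,14,15): 0⊕0⊕1⊕1⊕1⊕0⊕0⊕0 = 1
s4 (pos 4,5,6,7,12,13,14,15): 0⊕1⊕1⊕1⊕0⊕1⊕0⊕0 = 0
s8 (pos 8,9,10,11,12,13,14,15): 1⊕1⊕1⊕0⊕0⊕1⊕0⊕0 = 0
Syndrome s8…s1 = 0011 → error at position 3.
Flip position 3: 100011111100100 → 101011111100100
Read data bits from positions 3,5,6,7,9,10,11,12,13,14,15: 11111100100

11111100100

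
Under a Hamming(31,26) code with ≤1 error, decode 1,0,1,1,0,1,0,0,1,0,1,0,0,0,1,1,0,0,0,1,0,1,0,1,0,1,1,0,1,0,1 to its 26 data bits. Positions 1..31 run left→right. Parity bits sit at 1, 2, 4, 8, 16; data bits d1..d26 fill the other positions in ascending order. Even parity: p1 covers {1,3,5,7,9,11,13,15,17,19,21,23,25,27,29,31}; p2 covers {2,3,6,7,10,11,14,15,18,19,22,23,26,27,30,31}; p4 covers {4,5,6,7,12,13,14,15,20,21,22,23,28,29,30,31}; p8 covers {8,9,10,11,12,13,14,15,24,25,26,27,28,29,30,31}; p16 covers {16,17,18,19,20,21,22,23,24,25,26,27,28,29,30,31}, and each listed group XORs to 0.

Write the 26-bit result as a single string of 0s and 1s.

s1 (pos 1,3,5,7,9,11,13,15,17,19,21,23,25,27,29,31): 1⊕1⊕0⊕0⊕1⊕1⊕0⊕1⊕0⊕0⊕0⊕0⊕0⊕1⊕1⊕1 = 0
s2 (pos 2,3,6,7,10,11,14,15,18,19,22,23,26,27,30,31): 0⊕1⊕1⊕0⊕0⊕1⊕0⊕1⊕0⊕0⊕1⊕0⊕1⊕1⊕0⊕1 = 0
s4 (pos 4,5,6,7,12,13,14,15,20,21,22,23,28,29,30,31): 1⊕0⊕1⊕0⊕0⊕0⊕0⊕1⊕1⊕0⊕1⊕0⊕0⊕1⊕0⊕1 = 1
s8 (pos 8,9,10,11,12,13,14,15,24,25,26,27,28,29,30,31): 0⊕1⊕0⊕1⊕0⊕0⊕0⊕1⊕1⊕0⊕1⊕1⊕0⊕1⊕0⊕1 = 0
s16 (pos 16,17,18,19,20,21,22,23,24,25,26,27,28,29,30,31): 1⊕0⊕0⊕0⊕1⊕0⊕1⊕0⊕1⊕0⊕1⊕1⊕0⊕1⊕0⊕1 = 0
Syndrome s16…s1 = 00100 → error at position 4.
Flip position 4: 1011010010100011000101010110101 → 1010010010100011000101010110101
Read data bits from positions 3,5,6,7,9,10,11,12,13,14,15,17,18,19,20,21,22,23,24,25,26,27,28,29,30,31: 10101010001000101010110101

10101010001000101010110101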